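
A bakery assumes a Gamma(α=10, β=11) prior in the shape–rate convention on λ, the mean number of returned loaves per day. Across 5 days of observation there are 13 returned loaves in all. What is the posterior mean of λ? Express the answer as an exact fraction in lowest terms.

23/16

Total count 13 over total exposure 5 days.
Posterior: α' = 10 + 13 = 23, β' = 11 + 5 = 16.
Posterior mean = α'/β' = 23/16.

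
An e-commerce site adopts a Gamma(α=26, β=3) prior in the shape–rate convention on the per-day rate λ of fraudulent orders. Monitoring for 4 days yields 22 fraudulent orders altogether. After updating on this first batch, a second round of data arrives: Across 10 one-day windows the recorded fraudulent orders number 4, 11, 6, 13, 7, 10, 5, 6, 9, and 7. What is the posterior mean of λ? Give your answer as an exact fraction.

126/17

Total count 22 over total exposure 4 days.
After the first batch: Gamma(26 + 22, 3 + 4) = Gamma(48, 7).
Total count: 4 + 11 + 6 + 13 + 7 + 10 + 5 + 6 + 9 + 7 = 78.
Total exposure: 10 days.
After the second batch: Gamma(48 + 78, 7 + 10) = Gamma(126, 17).
Posterior mean = α'/β' = 126/17.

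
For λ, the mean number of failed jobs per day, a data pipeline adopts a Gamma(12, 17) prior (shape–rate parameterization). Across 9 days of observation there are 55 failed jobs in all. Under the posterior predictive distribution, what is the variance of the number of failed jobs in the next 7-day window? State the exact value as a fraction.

15477/676

Total count 55 over total exposure 9 days.
Gamma(α, β) with Poisson data over total exposure Σt gives posterior Gamma(α+Σx, β+Σt) = Gamma(67, 26).
The posterior predictive for a window of length T is Negative Binomial with variance T·α'·(β'+T)/β'² = 7·67·33/676 = 15477/676.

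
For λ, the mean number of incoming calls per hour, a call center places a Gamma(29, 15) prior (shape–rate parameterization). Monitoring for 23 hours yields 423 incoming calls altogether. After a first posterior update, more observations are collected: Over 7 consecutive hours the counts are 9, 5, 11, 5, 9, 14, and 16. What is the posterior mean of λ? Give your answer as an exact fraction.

Total count 423 over total exposure 23 hours.
After the first batch: Gamma(29 + 423, 15 + 23) = Gamma(452, 38).
Total count: 9 + 5 + 11 + 5 + 9 + 14 + 16 = 69.
Total exposure: 7 hours.
After the second batch: Gamma(452 + 69, 38 + 7) = Gamma(521, 45).
Posterior mean = α'/β' = 521/45.

521/45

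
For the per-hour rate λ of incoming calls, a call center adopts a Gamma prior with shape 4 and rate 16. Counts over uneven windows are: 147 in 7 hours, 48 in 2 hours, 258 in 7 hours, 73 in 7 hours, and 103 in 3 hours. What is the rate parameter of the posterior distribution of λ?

Total count: 147 + 48 + 258 + 73 + 103 = 629.
Total exposure: 7 + 2 + 7 + 7 + 3 = 26 hours.
Gamma(α, β) with Poisson data over total exposure Σt gives posterior Gamma(α+Σx, β+Σt) = Gamma(633, 42).

42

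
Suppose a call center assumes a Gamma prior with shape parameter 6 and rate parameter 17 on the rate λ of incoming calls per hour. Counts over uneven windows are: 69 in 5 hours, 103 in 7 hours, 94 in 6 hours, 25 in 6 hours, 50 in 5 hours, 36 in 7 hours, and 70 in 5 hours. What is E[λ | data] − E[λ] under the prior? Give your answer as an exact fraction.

Total count: 69 + 103 + 94 + 25 + 50 + 36 + 70 = 447.
Total exposure: 5 + 7 + 6 + 6 + 5 + 7 + 5 = 41 hours.
Gamma(α, β) with Poisson data over total exposure Σt gives posterior Gamma(α+Σx, β+Σt) = Gamma(453, 58).
Posterior mean = 453/58 = 453/58; prior mean = 6/17 = 6/17. Difference = 453/58 − 6/17 = 7353/986.

7353/986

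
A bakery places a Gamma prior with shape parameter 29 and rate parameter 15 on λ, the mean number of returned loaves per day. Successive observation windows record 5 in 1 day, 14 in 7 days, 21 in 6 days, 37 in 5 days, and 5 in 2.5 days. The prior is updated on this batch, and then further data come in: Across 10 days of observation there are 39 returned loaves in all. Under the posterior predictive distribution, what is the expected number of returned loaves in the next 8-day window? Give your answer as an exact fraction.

Total count: 5 + 14 + 21 + 37 + 5 = 82.
Total exposure: 1 + 7 + 6 + 5 + 2.5 = 21.5 days.
After the first batch: Gamma(29 + 82, 15 + 21.5) = Gamma(111, 73/2).
Total count 39 over total exposure 10 days.
After the second batch: Gamma(111 + 39, 73/2 + 10) = Gamma(150, 93/2).
Predictive mean over an 8-day window = T·E[λ|data] = 8·150/(93/2) = 800/31.

800/31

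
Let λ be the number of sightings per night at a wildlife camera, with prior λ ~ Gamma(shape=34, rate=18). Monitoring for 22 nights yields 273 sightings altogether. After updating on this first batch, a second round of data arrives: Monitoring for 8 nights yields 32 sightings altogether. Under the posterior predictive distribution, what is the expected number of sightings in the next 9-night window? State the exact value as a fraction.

1017/16

Total count 273 over total exposure 22 nights.
After the first batch: Gamma(34 + 273, 18 + 22) = Gamma(307, 40).
Total count 32 over total exposure 8 nights.
After the second batch: Gamma(307 + 32, 40 + 8) = Gamma(339, 48).
Predictive mean over a 9-night window = T·E[λ|data] = 9·339/48 = 1017/16.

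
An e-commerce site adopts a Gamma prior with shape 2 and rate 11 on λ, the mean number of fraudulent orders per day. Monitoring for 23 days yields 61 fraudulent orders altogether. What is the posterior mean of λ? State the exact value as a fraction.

63/34

Total count 61 over total exposure 23 days.
Conjugate update: add total count to the shape and total exposure to the rate, giving Gamma(63, 34).
Posterior mean = α'/β' = 63/34.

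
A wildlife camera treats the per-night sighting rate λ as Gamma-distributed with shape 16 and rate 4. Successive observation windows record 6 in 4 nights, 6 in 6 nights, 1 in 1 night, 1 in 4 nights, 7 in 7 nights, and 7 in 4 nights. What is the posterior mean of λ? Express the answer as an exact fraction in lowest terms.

22/15

Total count: 6 + 6 + 1 + 1 + 7 + 7 = 28.
Total exposure: 4 + 6 + 1 + 4 + 7 + 4 = 26 nights.
The Gamma prior is conjugate for the Poisson rate, so λ | data ~ Gamma(16+28, 4+26) = Gamma(44, 30).
Posterior mean = α'/β' = 44/30 = 22/15.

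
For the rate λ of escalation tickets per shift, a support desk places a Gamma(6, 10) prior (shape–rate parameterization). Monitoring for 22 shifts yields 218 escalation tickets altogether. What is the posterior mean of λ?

7

Total count 218 over total exposure 22 shifts.
The Gamma prior is conjugate for the Poisson rate, so λ | data ~ Gamma(6+218, 10+22) = Gamma(224, 32).
Posterior mean = α'/β' = 224/32 = 7.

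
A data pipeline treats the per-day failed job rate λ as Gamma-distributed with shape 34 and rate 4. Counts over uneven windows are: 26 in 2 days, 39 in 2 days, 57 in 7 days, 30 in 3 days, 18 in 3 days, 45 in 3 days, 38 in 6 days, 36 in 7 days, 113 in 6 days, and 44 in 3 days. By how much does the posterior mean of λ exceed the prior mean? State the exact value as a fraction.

89/46

Total count: 26 + 39 + 57 + 30 + 18 + 45 + 38 + 36 + 113 + 44 = 446.
Total exposure: 2 + 2 + 7 + 3 + 3 + 3 + 6 + 7 + 6 + 3 = 42 days.
Posterior: α' = 34 + 446 = 480, β' = 4 + 42 = 46.
Posterior mean = 480/46 = 240/23; prior mean = 34/4 = 17/2. Difference = 240/23 − 17/2 = 89/46.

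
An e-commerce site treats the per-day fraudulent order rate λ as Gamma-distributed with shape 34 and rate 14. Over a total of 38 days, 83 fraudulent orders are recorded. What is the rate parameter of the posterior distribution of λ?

Total count 83 over total exposure 38 days.
Conjugate update: add total count to the shape and total exposure to the rate, giving Gamma(117, 52).

52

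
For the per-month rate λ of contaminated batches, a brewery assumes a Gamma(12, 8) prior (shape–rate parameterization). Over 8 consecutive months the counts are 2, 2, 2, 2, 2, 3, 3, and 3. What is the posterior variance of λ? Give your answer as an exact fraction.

Total count: 2 + 2 + 2 + 2 + 2 + 3 + 3 + 3 = 19.
Total exposure: 8 months.
By Gamma–Poisson conjugacy, the posterior is Gamma(α + Σx, β + Σt) = Gamma(12 + 19, 8 + 8) = Gamma(31, 16).
Posterior variance = α'/β'² = 31/256.

31/256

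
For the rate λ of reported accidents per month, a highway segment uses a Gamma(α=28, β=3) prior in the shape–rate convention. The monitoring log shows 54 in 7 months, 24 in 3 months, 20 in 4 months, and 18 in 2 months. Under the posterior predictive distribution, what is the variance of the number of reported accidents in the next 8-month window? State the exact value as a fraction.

31104/361

Total count: 54 + 24 + 20 + 18 = 116.
Total exposure: 7 + 3 + 4 + 2 = 16 months.
Conjugate update: add total count to the shape and total exposure to the rate, giving Gamma(144, 19).
The posterior predictive for a window of length T is Negative Binomial with variance T·α'·(β'+T)/β'² = 8·144·27/361 = 31104/361.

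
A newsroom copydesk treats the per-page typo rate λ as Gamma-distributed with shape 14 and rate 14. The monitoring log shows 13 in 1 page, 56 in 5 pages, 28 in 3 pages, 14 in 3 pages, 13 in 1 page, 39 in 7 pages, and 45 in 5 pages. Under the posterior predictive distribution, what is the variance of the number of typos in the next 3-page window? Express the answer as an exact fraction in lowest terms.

3108/169

Total count: 13 + 56 + 28 + 14 + 13 + 39 + 45 = 208.
Total exposure: 1 + 5 + 3 + 3 + 1 + 7 + 5 = 25 pages.
By Gamma–Poisson conjugacy, the posterior is Gamma(α + Σx, β + Σt) = Gamma(14 + 208, 14 + 25) = Gamma(222, 39).
The posterior predictive for a window of length T is Negative Binomial with variance T·α'·(β'+T)/β'² = 3·222·42/1521 = 3108/169.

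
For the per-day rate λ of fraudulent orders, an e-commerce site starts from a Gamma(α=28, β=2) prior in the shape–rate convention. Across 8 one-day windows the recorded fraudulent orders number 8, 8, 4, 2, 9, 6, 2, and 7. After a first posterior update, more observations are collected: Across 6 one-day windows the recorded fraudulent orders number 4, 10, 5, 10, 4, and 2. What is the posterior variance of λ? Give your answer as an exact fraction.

Total count: 8 + 8 + 4 + 2 + 9 + 6 + 2 + 7 = 46.
Total exposure: 8 days.
After the first batch: Gamma(28 + 46, 2 + 8) = Gamma(74, 10).
Total count: 4 + 10 + 5 + 10 + 4 + 2 = 35.
Total exposure: 6 days.
After the second batch: Gamma(74 + 35, 10 + 6) = Gamma(109, 16).
Posterior variance = α'/β'² = 109/256.

109/256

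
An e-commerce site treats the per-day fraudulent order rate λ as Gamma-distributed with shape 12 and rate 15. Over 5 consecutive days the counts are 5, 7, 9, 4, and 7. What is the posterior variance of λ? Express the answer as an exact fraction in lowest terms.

Total count: 5 + 7 + 9 + 4 + 7 = 32.
Total exposure: 5 days.
Gamma(α, β) with Poisson data over total exposure Σt gives posterior Gamma(α+Σx, β+Σt) = Gamma(44, 20).
Posterior variance = α'/β'² = 44/400 = 11/100.

11/100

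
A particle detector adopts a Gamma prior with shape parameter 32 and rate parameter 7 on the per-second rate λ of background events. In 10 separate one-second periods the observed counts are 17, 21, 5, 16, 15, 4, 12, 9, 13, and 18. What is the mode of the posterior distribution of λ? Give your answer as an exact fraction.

Total count: 17 + 21 + 5 + 16 + 15 + 4 + 12 + 9 + 13 + 18 = 130.
Total exposure: 10 seconds.
The Gamma prior is conjugate for the Poisson rate, so λ | data ~ Gamma(32+130, 7+10) = Gamma(162, 17).
Posterior mode = (α'−1)/β' = 161/17.

161/17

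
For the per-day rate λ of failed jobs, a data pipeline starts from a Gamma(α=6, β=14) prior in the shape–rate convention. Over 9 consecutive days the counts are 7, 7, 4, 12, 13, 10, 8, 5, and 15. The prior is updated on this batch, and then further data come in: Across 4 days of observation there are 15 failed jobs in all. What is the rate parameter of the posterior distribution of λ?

Total count: 7 + 7 + 4 + 12 + 13 + 10 + 8 + 5 + 15 = 81.
Total exposure: 9 days.
After the first batch: Gamma(6 + 81, 14 + 9) = Gamma(87, 23).
Total count 15 over total exposure 4 days.
After the second batch: Gamma(87 + 15, 23 + 4) = Gamma(102, 27).

27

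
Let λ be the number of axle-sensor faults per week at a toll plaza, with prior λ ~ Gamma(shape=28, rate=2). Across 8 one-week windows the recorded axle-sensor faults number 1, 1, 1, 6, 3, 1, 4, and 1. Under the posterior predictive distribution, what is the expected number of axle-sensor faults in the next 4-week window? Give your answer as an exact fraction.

Total count: 1 + 1 + 1 + 6 + 3 + 1 + 4 + 1 = 18.
Total exposure: 8 weeks.
The Gamma prior is conjugate for the Poisson rate, so λ | data ~ Gamma(28+18, 2+8) = Gamma(46, 10).
Predictive mean over a 4-week window = T·E[λ|data] = 4·46/10 = 92/5.

92/5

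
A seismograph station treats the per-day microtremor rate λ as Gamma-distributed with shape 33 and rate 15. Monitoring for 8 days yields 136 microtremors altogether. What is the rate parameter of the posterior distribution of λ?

23

Total count 136 over total exposure 8 days.
Gamma(α, β) with Poisson data over total exposure Σt gives posterior Gamma(α+Σx, β+Σt) = Gamma(169, 23).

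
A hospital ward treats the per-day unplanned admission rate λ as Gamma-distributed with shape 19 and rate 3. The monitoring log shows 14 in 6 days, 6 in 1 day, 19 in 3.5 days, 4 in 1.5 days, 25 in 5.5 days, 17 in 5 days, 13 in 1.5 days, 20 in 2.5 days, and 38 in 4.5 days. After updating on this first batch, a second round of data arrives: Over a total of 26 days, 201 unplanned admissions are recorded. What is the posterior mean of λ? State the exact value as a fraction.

94/15

Total count: 14 + 6 + 19 + 4 + 25 + 17 + 13 + 20 + 38 = 156.
Total exposure: 6 + 1 + 3.5 + 1.5 + 5.5 + 5 + 1.5 + 2.5 + 4.5 = 31 days.
After the first batch: Gamma(19 + 156, 3 + 31) = Gamma(175, 34).
Total count 201 over total exposure 26 days.
After the second batch: Gamma(175 + 201, 34 + 26) = Gamma(376, 60).
Posterior mean = α'/β' = 376/60 = 94/15.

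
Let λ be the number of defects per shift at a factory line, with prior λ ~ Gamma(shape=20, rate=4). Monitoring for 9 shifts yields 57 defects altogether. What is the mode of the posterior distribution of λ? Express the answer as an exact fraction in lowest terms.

Total count 57 over total exposure 9 shifts.
The Gamma prior is conjugate for the Poisson rate, so λ | data ~ Gamma(20+57, 4+9) = Gamma(77, 13).
Posterior mode = (α'−1)/β' = 76/13.

76/13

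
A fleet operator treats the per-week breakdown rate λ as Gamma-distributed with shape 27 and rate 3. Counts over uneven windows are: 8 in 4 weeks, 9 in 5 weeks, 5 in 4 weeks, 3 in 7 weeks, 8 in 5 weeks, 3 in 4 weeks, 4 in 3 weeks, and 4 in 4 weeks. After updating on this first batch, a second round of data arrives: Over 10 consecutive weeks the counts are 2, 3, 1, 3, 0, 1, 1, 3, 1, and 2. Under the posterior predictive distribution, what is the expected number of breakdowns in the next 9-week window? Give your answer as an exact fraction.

Total count: 8 + 9 + 5 + 3 + 8 + 3 + 4 + 4 = 44.
Total exposure: 4 + 5 + 4 + 7 + 5 + 4 + 3 + 4 = 36 weeks.
After the first batch: Gamma(27 + 44, 3 + 36) = Gamma(71, 39).
Total count: 2 + 3 + 1 + 3 + 0 + 1 + 1 + 3 + 1 + 2 = 17.
Total exposure: 10 weeks.
After the second batch: Gamma(71 + 17, 39 + 10) = Gamma(88, 49).
Predictive mean over a 9-week window = T·E[λ|data] = 9·88/49 = 792/49.

792/49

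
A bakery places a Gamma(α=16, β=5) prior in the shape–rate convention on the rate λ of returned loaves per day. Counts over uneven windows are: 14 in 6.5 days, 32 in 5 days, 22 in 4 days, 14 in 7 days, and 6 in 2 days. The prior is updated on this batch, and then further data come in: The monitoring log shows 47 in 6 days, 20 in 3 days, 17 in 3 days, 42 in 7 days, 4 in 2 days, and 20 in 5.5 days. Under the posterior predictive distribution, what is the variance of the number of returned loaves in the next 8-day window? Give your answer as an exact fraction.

2032/49

Total count: 14 + 32 + 22 + 14 + 6 = 88.
Total exposure: 6.5 + 5 + 4 + 7 + 2 = 24.5 days.
After the first batch: Gamma(16 + 88, 5 + 24.5) = Gamma(104, 59/2).
Total count: 47 + 20 + 17 + 42 + 4 + 20 = 150.
Total exposure: 6 + 3 + 3 + 7 + 2 + 5.5 = 26.5 days.
After the second batch: Gamma(104 + 150, 59/2 + 26.5) = Gamma(254, 56).
The posterior predictive for a window of length T is Negative Binomial with variance T·α'·(β'+T)/β'² = 8·254·64/3136 = 2032/49.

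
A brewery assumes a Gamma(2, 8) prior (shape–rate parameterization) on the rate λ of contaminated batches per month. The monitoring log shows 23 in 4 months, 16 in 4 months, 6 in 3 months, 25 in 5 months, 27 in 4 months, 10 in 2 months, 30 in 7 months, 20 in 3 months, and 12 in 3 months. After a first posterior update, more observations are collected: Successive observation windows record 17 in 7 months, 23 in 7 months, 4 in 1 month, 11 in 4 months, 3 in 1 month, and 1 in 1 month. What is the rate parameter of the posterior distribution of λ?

Total count: 23 + 16 + 6 + 25 + 27 + 10 + 30 + 20 + 12 = 169.
Total exposure: 4 + 4 + 3 + 5 + 4 + 2 + 7 + 3 + 3 = 35 months.
After the first batch: Gamma(2 + 169, 8 + 35) = Gamma(171, 43).
Total count: 17 + 23 + 4 + 11 + 3 + 1 = 59.
Total exposure: 7 + 7 + 1 + 4 + 1 + 1 = 21 months.
After the second batch: Gamma(171 + 59, 43 + 21) = Gamma(230, 64).

64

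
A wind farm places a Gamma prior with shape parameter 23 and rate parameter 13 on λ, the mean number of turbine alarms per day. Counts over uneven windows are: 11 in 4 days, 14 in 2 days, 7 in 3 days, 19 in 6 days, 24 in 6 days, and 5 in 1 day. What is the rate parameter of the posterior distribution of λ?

35

Total count: 11 + 14 + 7 + 19 + 24 + 5 = 80.
Total exposure: 4 + 2 + 3 + 6 + 6 + 1 = 22 days.
By Gamma–Poisson conjugacy, the posterior is Gamma(α + Σx, β + Σt) = Gamma(23 + 80, 13 + 22) = Gamma(103, 35).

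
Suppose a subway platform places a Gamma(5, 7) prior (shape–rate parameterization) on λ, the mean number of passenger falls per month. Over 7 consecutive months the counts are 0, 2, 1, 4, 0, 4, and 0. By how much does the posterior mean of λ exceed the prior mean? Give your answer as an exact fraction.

3/7

Total count: 0 + 2 + 1 + 4 + 0 + 4 + 0 = 11.
Total exposure: 7 months.
The Gamma prior is conjugate for the Poisson rate, so λ | data ~ Gamma(5+11, 7+7) = Gamma(16, 14).
Posterior mean = 16/14 = 8/7; prior mean = 5/7 = 5/7. Difference = 8/7 − 5/7 = 3/7.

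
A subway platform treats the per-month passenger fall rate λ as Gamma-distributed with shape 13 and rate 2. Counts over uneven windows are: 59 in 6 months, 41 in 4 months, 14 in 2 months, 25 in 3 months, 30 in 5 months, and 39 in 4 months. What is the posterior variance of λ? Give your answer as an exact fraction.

Total count: 59 + 41 + 14 + 25 + 30 + 39 = 208.
Total exposure: 6 + 4 + 2 + 3 + 5 + 4 = 24 months.
The Gamma prior is conjugate for the Poisson rate, so λ | data ~ Gamma(13+208, 2+24) = Gamma(221, 26).
Posterior variance = α'/β'² = 221/676 = 17/52.

17/52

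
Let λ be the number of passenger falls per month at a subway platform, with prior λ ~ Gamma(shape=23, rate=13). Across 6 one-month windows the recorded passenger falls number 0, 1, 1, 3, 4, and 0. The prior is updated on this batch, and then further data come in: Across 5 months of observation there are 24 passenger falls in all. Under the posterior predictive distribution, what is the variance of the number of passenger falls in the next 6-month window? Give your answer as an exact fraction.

Total count: 0 + 1 + 1 + 3 + 4 + 0 = 9.
Total exposure: 6 months.
After the first batch: Gamma(23 + 9, 13 + 6) = Gamma(32, 19).
Total count 24 over total exposure 5 months.
After the second batch: Gamma(32 + 24, 19 + 5) = Gamma(56, 24).
The posterior predictive for a window of length T is Negative Binomial with variance T·α'·(β'+T)/β'² = 6·56·30/576 = 35/2.

35/2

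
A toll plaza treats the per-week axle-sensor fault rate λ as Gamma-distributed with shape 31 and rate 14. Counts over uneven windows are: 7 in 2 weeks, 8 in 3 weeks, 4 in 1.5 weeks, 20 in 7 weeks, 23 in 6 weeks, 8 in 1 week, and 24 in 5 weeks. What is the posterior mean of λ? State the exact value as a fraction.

Total count: 7 + 8 + 4 + 20 + 23 + 8 + 24 = 94.
Total exposure: 2 + 3 + 1.5 + 7 + 6 + 1 + 5 = 25.5 weeks.
By Gamma–Poisson conjugacy, the posterior is Gamma(α + Σx, β + Σt) = Gamma(31 + 94, 14 + 25.5) = Gamma(125, 79/2).
Posterior mean = α'/β' = 125/(79/2) = 250/79.

250/79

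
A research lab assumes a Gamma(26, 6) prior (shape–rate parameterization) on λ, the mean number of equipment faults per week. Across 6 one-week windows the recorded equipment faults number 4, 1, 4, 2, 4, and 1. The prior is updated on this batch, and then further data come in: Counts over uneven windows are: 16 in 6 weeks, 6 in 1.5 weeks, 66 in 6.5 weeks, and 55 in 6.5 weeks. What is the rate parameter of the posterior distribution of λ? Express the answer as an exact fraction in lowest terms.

65/2

Total count: 4 + 1 + 4 + 2 + 4 + 1 = 16.
Total exposure: 6 weeks.
After the first batch: Gamma(26 + 16, 6 + 6) = Gamma(42, 12).
Total count: 16 + 6 + 66 + 55 = 143.
Total exposure: 6 + 1.5 + 6.5 + 6.5 = 20.5 weeks.
After the second batch: Gamma(42 + 143, 12 + 20.5) = Gamma(185, 65/2).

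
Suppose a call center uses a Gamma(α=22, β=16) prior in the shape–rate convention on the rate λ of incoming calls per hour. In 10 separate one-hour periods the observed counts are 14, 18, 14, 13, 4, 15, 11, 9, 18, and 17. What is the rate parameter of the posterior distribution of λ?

26

Total count: 14 + 18 + 14 + 13 + 4 + 15 + 11 + 9 + 18 + 17 = 133.
Total exposure: 10 hours.
By Gamma–Poisson conjugacy, the posterior is Gamma(α + Σx, β + Σt) = Gamma(22 + 133, 16 + 10) = Gamma(155, 26).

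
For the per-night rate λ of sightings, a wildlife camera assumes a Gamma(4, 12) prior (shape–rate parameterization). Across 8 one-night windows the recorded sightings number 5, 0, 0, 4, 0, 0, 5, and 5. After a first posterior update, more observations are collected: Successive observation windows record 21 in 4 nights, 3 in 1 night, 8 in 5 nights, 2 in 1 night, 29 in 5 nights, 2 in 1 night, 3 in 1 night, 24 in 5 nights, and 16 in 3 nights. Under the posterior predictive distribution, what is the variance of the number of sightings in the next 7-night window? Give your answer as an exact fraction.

48601/2116

Total count: 5 + 0 + 0 + 4 + 0 + 0 + 5 + 5 = 19.
Total exposure: 8 nights.
After the first batch: Gamma(4 + 19, 12 + 8) = Gamma(23, 20).
Total count: 21 + 3 + 8 + 2 + 29 + 2 + 3 + 24 + 16 = 108.
Total exposure: 4 + 1 + 5 + 1 + 5 + 1 + 1 + 5 + 3 = 26 nights.
After the second batch: Gamma(23 + 108, 20 + 26) = Gamma(131, 46).
The posterior predictive for a window of length T is Negative Binomial with variance T·α'·(β'+T)/β'² = 7·131·53/2116 = 48601/2116.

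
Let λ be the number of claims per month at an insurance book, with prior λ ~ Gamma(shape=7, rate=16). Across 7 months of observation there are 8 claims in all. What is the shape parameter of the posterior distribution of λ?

Total count 8 over total exposure 7 months.
By Gamma–Poisson conjugacy, the posterior is Gamma(α + Σx, β + Σt) = Gamma(7 + 8, 16 + 7) = Gamma(15, 23).

15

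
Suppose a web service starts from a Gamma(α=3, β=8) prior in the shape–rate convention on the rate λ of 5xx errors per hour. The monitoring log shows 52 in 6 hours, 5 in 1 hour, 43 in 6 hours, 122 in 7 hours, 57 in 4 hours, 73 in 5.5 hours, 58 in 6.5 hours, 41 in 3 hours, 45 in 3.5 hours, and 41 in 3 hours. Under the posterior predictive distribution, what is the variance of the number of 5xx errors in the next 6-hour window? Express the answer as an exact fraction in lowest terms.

Total count: 52 + 5 + 43 + 122 + 57 + 73 + 58 + 41 + 45 + 41 = 537.
Total exposure: 6 + 1 + 6 + 7 + 4 + 5.5 + 6.5 + 3 + 3.5 + 3 = 45.5 hours.
The Gamma prior is conjugate for the Poisson rate, so λ | data ~ Gamma(3+537, 8+45.5) = Gamma(540, 107/2).
The posterior predictive for a window of length T is Negative Binomial with variance T·α'·(β'+T)/β'² = 6·540·(119/2)/(11449/4) = 771120/11449.

771120/11449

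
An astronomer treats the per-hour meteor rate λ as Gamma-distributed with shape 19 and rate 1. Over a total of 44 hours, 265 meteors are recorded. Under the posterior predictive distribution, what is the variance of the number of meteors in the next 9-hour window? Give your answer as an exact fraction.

Total count 265 over total exposure 44 hours.
By Gamma–Poisson conjugacy, the posterior is Gamma(α + Σx, β + Σt) = Gamma(19 + 265, 1 + 44) = Gamma(284, 45).
The posterior predictive for a window of length T is Negative Binomial with variance T·α'·(β'+T)/β'² = 9·284·54/2025 = 1704/25.

1704/25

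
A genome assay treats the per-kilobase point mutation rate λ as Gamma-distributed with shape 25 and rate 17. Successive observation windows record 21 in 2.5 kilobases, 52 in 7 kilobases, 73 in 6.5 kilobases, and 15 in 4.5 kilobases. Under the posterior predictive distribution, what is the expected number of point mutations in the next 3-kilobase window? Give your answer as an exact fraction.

Total count: 21 + 52 + 73 + 15 = 161.
Total exposure: 2.5 + 7 + 6.5 + 4.5 = 20.5 kilobases.
Posterior: α' = 25 + 161 = 186, β' = 17 + 20.5 = 75/2.
Predictive mean over a 3-kilobase window = T·E[λ|data] = 3·186/(75/2) = 372/25.

372/25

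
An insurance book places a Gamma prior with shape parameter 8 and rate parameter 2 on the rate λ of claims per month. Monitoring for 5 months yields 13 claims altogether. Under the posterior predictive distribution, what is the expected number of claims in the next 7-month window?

Total count 13 over total exposure 5 months.
The Gamma prior is conjugate for the Poisson rate, so λ | data ~ Gamma(8+13, 2+5) = Gamma(21, 7).
Predictive mean over a 7-month window = T·E[λ|data] = 7·21/7 = 21.

21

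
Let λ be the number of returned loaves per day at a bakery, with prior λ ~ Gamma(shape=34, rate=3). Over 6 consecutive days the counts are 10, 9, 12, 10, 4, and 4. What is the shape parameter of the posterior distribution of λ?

Total count: 10 + 9 + 12 + 10 + 4 + 4 = 49.
Total exposure: 6 days.
Gamma(α, β) with Poisson data over total exposure Σt gives posterior Gamma(α+Σx, β+Σt) = Gamma(83, 9).

83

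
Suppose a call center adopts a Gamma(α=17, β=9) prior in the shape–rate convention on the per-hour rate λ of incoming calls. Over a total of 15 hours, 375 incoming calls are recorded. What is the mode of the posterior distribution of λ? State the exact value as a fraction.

391/24

Total count 375 over total exposure 15 hours.
By Gamma–Poisson conjugacy, the posterior is Gamma(α + Σx, β + Σt) = Gamma(17 + 375, 9 + 15) = Gamma(392, 24).
Posterior mode = (α'−1)/β' = 391/24.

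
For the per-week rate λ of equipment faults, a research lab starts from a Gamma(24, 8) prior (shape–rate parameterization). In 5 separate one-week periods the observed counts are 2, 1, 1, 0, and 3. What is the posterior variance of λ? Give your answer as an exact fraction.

Total count: 2 + 1 + 1 + 0 + 3 = 7.
Total exposure: 5 weeks.
By Gamma–Poisson conjugacy, the posterior is Gamma(α + Σx, β + Σt) = Gamma(24 + 7, 8 + 5) = Gamma(31, 13).
Posterior variance = α'/β'² = 31/169.

31/169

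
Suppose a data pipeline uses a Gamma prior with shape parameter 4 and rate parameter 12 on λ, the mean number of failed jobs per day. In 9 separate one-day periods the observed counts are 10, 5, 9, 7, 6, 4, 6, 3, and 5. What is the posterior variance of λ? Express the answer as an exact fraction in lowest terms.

59/441

Total count: 10 + 5 + 9 + 7 + 6 + 4 + 6 + 3 + 5 = 55.
Total exposure: 9 days.
Posterior: α' = 4 + 55 = 59, β' = 12 + 9 = 21.
Posterior variance = α'/β'² = 59/441.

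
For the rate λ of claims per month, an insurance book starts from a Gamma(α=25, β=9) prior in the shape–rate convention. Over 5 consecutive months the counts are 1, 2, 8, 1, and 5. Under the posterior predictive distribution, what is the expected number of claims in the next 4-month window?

Total count: 1 + 2 + 8 + 1 + 5 = 17.
Total exposure: 5 months.
By Gamma–Poisson conjugacy, the posterior is Gamma(α + Σx, β + Σt) = Gamma(25 + 17, 9 + 5) = Gamma(42, 14).
Predictive mean over a 4-month window = T·E[λ|data] = 4·42/14 = 12.

12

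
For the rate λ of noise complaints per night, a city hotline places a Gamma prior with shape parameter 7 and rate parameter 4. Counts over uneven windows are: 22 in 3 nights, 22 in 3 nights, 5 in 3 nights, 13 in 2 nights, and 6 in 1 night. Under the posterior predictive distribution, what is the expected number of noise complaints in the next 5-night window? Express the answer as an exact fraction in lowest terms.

375/16

Total count: 22 + 22 + 5 + 13 + 6 = 68.
Total exposure: 3 + 3 + 3 + 2 + 1 = 12 nights.
By Gamma–Poisson conjugacy, the posterior is Gamma(α + Σx, β + Σt) = Gamma(7 + 68, 4 + 12) = Gamma(75, 16).
Predictive mean over a 5-night window = T·E[λ|data] = 5·75/16 = 375/16.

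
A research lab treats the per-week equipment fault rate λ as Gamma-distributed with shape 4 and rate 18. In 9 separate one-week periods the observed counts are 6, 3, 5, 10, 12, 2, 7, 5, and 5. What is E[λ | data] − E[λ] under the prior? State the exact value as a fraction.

Total count: 6 + 3 + 5 + 10 + 12 + 2 + 7 + 5 + 5 = 55.
Total exposure: 9 weeks.
Conjugate update: add total count to the shape and total exposure to the rate, giving Gamma(59, 27).
Posterior mean = 59/27 = 59/27; prior mean = 4/18 = 2/9. Difference = 59/27 − 2/9 = 53/27.

53/27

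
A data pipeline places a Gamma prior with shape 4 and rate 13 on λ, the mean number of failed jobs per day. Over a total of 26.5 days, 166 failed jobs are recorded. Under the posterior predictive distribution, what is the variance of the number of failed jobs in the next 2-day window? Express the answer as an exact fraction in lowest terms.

Total count 166 over total exposure 26.5 days.
By Gamma–Poisson conjugacy, the posterior is Gamma(α + Σx, β + Σt) = Gamma(4 + 166, 13 + 26.5) = Gamma(170, 79/2).
The posterior predictive for a window of length T is Negative Binomial with variance T·α'·(β'+T)/β'² = 2·170·(83/2)/(6241/4) = 56440/6241.

56440/6241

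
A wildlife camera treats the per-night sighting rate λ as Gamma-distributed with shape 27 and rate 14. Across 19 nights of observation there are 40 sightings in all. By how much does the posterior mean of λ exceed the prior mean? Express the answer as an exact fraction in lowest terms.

Total count 40 over total exposure 19 nights.
Posterior: α' = 27 + 40 = 67, β' = 14 + 19 = 33.
Posterior mean = 67/33 = 67/33; prior mean = 27/14 = 27/14. Difference = 67/33 − 27/14 = 47/462.

47/462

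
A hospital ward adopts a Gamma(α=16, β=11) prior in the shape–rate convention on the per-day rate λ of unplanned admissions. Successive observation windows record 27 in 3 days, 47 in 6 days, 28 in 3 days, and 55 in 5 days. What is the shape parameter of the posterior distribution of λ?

Total count: 27 + 47 + 28 + 55 = 157.
Total exposure: 3 + 6 + 3 + 5 = 17 days.
Gamma(α, β) with Poisson data over total exposure Σt gives posterior Gamma(α+Σx, β+Σt) = Gamma(173, 28).

173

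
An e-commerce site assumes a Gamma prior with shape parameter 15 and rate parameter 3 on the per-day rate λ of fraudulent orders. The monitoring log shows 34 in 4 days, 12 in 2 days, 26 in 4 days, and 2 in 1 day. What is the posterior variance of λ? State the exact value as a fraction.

Total count: 34 + 12 + 26 + 2 = 74.
Total exposure: 4 + 2 + 4 + 1 = 11 days.
Gamma(α, β) with Poisson data over total exposure Σt gives posterior Gamma(α+Σx, β+Σt) = Gamma(89, 14).
Posterior variance = α'/β'² = 89/196.

89/196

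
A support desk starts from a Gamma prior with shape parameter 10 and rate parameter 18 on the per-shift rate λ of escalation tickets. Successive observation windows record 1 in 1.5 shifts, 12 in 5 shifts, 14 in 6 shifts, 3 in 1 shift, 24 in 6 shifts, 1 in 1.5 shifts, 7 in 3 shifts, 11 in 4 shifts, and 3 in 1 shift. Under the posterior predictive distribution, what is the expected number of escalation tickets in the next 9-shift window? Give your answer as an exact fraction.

Total count: 1 + 12 + 14 + 3 + 24 + 1 + 7 + 11 + 3 = 76.
Total exposure: 1.5 + 5 + 6 + 1 + 6 + 1.5 + 3 + 4 + 1 = 29 shifts.
By Gamma–Poisson conjugacy, the posterior is Gamma(α + Σx, β + Σt) = Gamma(10 + 76, 18 + 29) = Gamma(86, 47).
Predictive mean over a 9-shift window = T·E[λ|data] = 9·86/47 = 774/47.

774/47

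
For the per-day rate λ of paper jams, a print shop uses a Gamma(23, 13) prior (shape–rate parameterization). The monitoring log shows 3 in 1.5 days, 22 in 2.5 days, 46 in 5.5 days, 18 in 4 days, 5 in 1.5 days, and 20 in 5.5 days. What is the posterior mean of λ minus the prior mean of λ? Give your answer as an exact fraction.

Total count: 3 + 22 + 46 + 18 + 5 + 20 = 114.
Total exposure: 1.5 + 2.5 + 5.5 + 4 + 1.5 + 5.5 = 20.5 days.
By Gamma–Poisson conjugacy, the posterior is Gamma(α + Σx, β + Σt) = Gamma(23 + 114, 13 + 20.5) = Gamma(137, 67/2).
Posterior mean = 137/(67/2) = 274/67; prior mean = 23/13 = 23/13. Difference = 274/67 − 23/13 = 2021/871.

2021/871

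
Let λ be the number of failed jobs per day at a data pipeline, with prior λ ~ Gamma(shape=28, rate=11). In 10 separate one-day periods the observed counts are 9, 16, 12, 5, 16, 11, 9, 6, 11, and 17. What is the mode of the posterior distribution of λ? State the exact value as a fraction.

Total count: 9 + 16 + 12 + 5 + 16 + 11 + 9 + 6 + 11 + 17 = 112.
Total exposure: 10 days.
Posterior: α' = 28 + 112 = 140, β' = 11 + 10 = 21.
Posterior mode = (α'−1)/β' = 139/21.

139/21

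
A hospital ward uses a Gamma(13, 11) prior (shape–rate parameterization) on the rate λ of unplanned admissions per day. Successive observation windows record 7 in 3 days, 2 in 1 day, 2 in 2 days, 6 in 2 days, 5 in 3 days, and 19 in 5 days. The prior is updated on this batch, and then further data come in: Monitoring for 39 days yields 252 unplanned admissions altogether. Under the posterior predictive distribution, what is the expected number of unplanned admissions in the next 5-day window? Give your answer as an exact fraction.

Total count: 7 + 2 + 2 + 6 + 5 + 19 = 41.
Total exposure: 3 + 1 + 2 + 2 + 3 + 5 = 16 days.
After the first batch: Gamma(13 + 41, 11 + 16) = Gamma(54, 27).
Total count 252 over total exposure 39 days.
After the second batch: Gamma(54 + 252, 27 + 39) = Gamma(306, 66).
Predictive mean over a 5-day window = T·E[λ|data] = 5·306/66 = 255/11.

255/11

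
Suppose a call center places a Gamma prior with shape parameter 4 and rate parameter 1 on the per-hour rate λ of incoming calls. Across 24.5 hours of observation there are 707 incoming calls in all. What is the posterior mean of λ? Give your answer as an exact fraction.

474/17

Total count 707 over total exposure 24.5 hours.
The Gamma prior is conjugate for the Poisson rate, so λ | data ~ Gamma(4+707, 1+24.5) = Gamma(711, 51/2).
Posterior mean = α'/β' = 711/(51/2) = 474/17.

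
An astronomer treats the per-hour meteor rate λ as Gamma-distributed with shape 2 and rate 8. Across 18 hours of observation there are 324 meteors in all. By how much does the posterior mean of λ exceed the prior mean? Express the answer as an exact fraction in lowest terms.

Total count 324 over total exposure 18 hours.
Conjugate update: add total count to the shape and total exposure to the rate, giving Gamma(326, 26).
Posterior mean = 326/26 = 163/13; prior mean = 2/8 = 1/4. Difference = 163/13 − 1/4 = 639/52.

639/52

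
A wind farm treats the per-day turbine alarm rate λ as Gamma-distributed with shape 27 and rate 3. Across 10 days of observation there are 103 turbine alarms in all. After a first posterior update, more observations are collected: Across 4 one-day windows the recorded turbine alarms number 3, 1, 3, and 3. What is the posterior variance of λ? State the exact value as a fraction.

Total count 103 over total exposure 10 days.
After the first batch: Gamma(27 + 103, 3 + 10) = Gamma(130, 13).
Total count: 3 + 1 + 3 + 3 = 10.
Total exposure: 4 days.
After the second batch: Gamma(130 + 10, 13 + 4) = Gamma(140, 17).
Posterior variance = α'/β'² = 140/289.

140/289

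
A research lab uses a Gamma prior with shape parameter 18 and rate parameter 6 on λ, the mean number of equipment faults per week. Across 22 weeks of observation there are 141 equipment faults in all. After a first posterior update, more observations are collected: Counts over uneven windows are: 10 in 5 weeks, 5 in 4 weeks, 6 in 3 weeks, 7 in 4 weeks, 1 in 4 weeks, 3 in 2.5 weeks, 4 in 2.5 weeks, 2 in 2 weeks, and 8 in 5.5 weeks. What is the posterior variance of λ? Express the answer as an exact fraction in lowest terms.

820/14641

Total count 141 over total exposure 22 weeks.
After the first batch: Gamma(18 + 141, 6 + 22) = Gamma(159, 28).
Total count: 10 + 5 + 6 + 7 + 1 + 3 + 4 + 2 + 8 = 46.
Total exposure: 5 + 4 + 3 + 4 + 4 + 2.5 + 2.5 + 2 + 5.5 = 32.5 weeks.
After the second batch: Gamma(159 + 46, 28 + 32.5) = Gamma(205, 121/2).
Posterior variance = α'/β'² = 205/(14641/4) = 820/14641.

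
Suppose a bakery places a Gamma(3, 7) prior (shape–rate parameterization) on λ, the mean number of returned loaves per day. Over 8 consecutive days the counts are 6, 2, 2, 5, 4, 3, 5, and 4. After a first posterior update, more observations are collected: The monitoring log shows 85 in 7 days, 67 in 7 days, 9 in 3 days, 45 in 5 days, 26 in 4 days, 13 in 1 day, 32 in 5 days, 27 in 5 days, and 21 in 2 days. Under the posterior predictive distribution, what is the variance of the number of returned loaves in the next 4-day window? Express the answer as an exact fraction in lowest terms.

Total count: 6 + 2 + 2 + 5 + 4 + 3 + 5 + 4 = 31.
Total exposure: 8 days.
After the first batch: Gamma(3 + 31, 7 + 8) = Gamma(34, 15).
Total count: 85 + 67 + 9 + 45 + 26 + 13 + 32 + 27 + 21 = 325.
Total exposure: 7 + 7 + 3 + 5 + 4 + 1 + 5 + 5 + 2 = 39 days.
After the second batch: Gamma(34 + 325, 15 + 39) = Gamma(359, 54).
The posterior predictive for a window of length T is Negative Binomial with variance T·α'·(β'+T)/β'² = 4·359·58/2916 = 20822/729.

20822/729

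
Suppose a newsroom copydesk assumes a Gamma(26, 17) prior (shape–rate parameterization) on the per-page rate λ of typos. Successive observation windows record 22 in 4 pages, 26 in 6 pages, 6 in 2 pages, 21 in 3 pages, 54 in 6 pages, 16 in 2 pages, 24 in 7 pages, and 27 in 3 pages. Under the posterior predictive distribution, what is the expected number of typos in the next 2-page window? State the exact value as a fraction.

222/25

Total count: 22 + 26 + 6 + 21 + 54 + 16 + 24 + 27 = 196.
Total exposure: 4 + 6 + 2 + 3 + 6 + 2 + 7 + 3 = 33 pages.
By Gamma–Poisson conjugacy, the posterior is Gamma(α + Σx, β + Σt) = Gamma(26 + 196, 17 + 33) = Gamma(222, 50).
Predictive mean over a 2-page window = T·E[λ|data] = 2·222/50 = 222/25.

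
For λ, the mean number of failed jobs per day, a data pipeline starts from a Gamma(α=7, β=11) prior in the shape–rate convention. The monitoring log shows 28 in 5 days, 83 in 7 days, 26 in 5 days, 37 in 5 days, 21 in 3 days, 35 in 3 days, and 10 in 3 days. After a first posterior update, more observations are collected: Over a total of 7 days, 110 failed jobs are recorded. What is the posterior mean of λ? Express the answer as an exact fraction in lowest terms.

Total count: 28 + 83 + 26 + 37 + 21 + 35 + 10 = 240.
Total exposure: 5 + 7 + 5 + 5 + 3 + 3 + 3 = 31 days.
After the first batch: Gamma(7 + 240, 11 + 31) = Gamma(247, 42).
Total count 110 over total exposure 7 days.
After the second batch: Gamma(247 + 110, 42 + 7) = Gamma(357, 49).
Posterior mean = α'/β' = 357/49 = 51/7.

51/7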